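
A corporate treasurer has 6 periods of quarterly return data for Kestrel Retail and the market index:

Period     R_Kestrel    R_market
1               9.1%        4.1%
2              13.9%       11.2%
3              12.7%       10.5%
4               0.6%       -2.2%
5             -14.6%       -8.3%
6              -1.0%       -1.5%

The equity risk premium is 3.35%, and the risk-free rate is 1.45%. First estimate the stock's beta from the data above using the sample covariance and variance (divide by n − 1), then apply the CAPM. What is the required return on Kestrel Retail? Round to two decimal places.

Mean R_i = (9.1 + 13.9 + 12.7 + 0.6 − 14.6 − 1.0) / 6 = 3.4500%
Mean R_m = (4.1 + 11.2 + 10.5 − 2.2 − 8.3 − 1.5) / 6 = 2.3000%
Σ(R_i − R̄_i)(R_m − R̄_m) = 400.0900  ⇒  Cov = 400.0900 / 5 = 80.0180
Σ(R_m − R̄_m)² = 296.7400  ⇒  Var(R_m) = 296.7400 / 5 = 59.3480
β = Cov / Var(R_m) = 80.0180 / 59.3480 = 1.3483
E(R) = R_f + β × MRP = 1.45% + 1.3483 × 3.35% = 5.97%

5.97%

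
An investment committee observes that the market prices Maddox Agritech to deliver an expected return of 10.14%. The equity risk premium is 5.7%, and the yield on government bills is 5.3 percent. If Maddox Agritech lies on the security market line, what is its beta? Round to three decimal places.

β = (E(R) − R_f) / MRP = (10.14% − 5.3%) / 5.7% = 4.84% / 5.7% = 0.849

0.849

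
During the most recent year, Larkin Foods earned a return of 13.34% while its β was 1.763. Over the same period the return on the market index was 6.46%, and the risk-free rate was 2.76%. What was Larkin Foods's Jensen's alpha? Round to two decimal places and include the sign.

+4.06%

Market excess return = 6.46% − 2.76% = 3.70%
CAPM benchmark = R_f + β(R_m − R_f) = 2.76% + 1.763 × 3.70% = 9.28310%
α = actual − benchmark = 13.34% − 9.28310% = +4.06%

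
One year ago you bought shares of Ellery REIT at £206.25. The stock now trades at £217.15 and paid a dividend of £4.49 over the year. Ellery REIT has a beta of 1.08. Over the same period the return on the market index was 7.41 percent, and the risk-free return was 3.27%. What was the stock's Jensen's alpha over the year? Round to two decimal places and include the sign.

Realised HPR = (P1 + D1 − P0) / P0 = (217.15 + 4.49 − 206.25) / 206.25 = 15.39 / 206.25 = 7.4618%
MRP = 7.41% − 3.27% = 4.14%
CAPM required = R_f + β·MRP = 3.27% + 1.08 × 4.14% = 7.7412%
α = realised − required = 7.4618% − 7.7412% = -0.28%

-0.28%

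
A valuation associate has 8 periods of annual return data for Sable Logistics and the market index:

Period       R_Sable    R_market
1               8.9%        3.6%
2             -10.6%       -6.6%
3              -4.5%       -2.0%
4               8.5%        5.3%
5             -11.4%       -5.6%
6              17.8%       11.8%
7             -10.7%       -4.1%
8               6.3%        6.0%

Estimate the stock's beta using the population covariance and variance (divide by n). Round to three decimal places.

1.672

Mean R_i = (8.9 − 10.6 − 4.5 + 8.5 − 11.4 + 17.8 − 10.7 + 6.3) / 8 = 0.5375%
Mean R_m = (3.6 − 6.6 − 2.0 + 5.3 − 5.6 + 11.8 − 4.1 + 6.0) / 8 = 1.0500%
Σ(R_i − R̄_i)(R_m − R̄_m) = 507.0850  ⇒  Cov = 507.0850 / 8 = 63.3856
Σ(R_m − R̄_m)² = 303.2000  ⇒  Var(R_m) = 303.2000 / 8 = 37.9000
β = Cov / Var(R_m) = 63.3856 / 37.9000 = 1.6724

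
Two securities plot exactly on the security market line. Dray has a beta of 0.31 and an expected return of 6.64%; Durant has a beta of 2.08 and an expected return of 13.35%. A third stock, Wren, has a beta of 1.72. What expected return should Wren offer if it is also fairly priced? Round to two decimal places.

MRP (SML slope) = (13.35% − 6.64%) / (2.08 − 0.31) = 6.71% / 1.77 = 3.7910%
R_f (intercept) = 6.64% − 0.31 × 3.7910% = 5.4648%
E(R_Wren) = R_f + β × MRP = 5.4648% + 1.72 × 3.7910% = 11.99%

11.99%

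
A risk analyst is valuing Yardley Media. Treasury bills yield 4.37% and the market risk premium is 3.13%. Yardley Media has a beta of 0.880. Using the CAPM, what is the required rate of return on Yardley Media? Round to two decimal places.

E(R) = R_f + β × MRP = 4.37% + 0.880 × 3.13% = 7.12%

7.12%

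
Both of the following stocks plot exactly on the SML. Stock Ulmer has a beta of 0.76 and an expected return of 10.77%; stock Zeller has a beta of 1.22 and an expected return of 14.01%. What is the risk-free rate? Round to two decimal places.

Both satisfy E(R) = R_f + β·MRP, so the slope of the SML is
MRP = (14.01% − 10.77%) / (1.22 − 0.76) = 3.24% / 0.46 = 7.0435%
R_f = E(R_Ulmer) − β_Ulmer·MRP = 10.77% − 0.76 × 7.0435% = 5.4169%

5.42%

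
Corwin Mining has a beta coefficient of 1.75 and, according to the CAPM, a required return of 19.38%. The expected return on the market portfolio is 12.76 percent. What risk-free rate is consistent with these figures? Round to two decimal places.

E(R) = R_f + β(E(R_m) − R_f) = R_f(1 − β) + β·E(R_m)
19.38% = R_f × (1 − 1.75) + 1.75 × 12.76%
19.38% = R_f × -0.75 + 22.3300%
R_f = (19.38% − 22.3300%) / -0.75 = 3.93%

3.93%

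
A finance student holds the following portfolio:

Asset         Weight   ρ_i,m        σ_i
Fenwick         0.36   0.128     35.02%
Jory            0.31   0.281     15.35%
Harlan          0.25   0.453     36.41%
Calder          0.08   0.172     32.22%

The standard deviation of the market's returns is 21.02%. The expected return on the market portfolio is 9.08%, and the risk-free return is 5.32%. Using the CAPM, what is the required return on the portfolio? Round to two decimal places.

β_Fenwick = 0.128 × 35.02% / 21.02% = 0.2133
β_Jory = 0.281 × 15.35% / 21.02% = 0.2052
β_Harlan = 0.453 × 36.41% / 21.02% = 0.7847
β_Calder = 0.172 × 32.22% / 21.02% = 0.2636
β_P = Σ w_i β_i = 0.36×0.2133 + 0.31×0.2052 + 0.25×0.7847 + 0.08×0.2636 = 0.3577
MRP = 9.08% − 5.32% = 3.76%
E(R_P) = R_f + β_P × MRP = 5.32% + 0.3577 × 3.76% = 6.66%

6.66%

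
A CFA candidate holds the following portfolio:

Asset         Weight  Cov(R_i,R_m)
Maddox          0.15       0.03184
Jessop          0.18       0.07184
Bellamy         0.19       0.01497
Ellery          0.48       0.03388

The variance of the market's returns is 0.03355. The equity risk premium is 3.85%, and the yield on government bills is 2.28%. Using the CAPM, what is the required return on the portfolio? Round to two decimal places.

β_Maddox = 0.03184 / 0.03355 = 0.9490
β_Jessop = 0.07184 / 0.03355 = 2.1413
β_Bellamy = 0.01497 / 0.03355 = 0.4462
β_Ellery = 0.03388 / 0.03355 = 1.0098
β_P = Σ w_i β_i = 0.15×0.9490 + 0.18×2.1413 + 0.19×0.4462 + 0.48×1.0098 = 1.0973
E(R_P) = R_f + β_P × MRP = 2.28% + 1.0973 × 3.85% = 6.50%

6.50%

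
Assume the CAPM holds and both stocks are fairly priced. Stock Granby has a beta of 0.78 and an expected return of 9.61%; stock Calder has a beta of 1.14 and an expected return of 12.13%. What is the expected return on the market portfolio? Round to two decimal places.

11.15%

Both satisfy E(R) = R_f + β·MRP, so the slope of the SML is
MRP = (12.13% − 9.61%) / (1.14 − 0.78) = 2.52% / 0.36 = 7.0000%
R_f = E(R_Granby) − β_Granby·MRP = 9.61% − 0.78 × 7.0000% = 4.1500%
E(R_m) = R_f + MRP = 4.1500% + 7.0000% = 11.15%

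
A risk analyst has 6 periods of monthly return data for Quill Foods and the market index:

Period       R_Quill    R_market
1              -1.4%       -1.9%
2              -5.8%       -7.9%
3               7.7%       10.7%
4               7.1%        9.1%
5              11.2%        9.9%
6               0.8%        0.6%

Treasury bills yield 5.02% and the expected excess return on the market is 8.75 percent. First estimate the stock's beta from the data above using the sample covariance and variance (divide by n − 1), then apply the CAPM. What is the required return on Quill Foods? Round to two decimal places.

12.22%

Mean R_i = (-1.4 − 5.8 + 7.7 + 7.1 + 11.2 + 0.8) / 6 = 3.2667%
Mean R_m = (-1.9 − 7.9 + 10.7 + 9.1 + 9.9 + 0.6) / 6 = 3.4167%
Σ(R_i − R̄_i)(R_m − R̄_m) = 239.8733  ⇒  Cov = 239.8733 / 5 = 47.9747
Σ(R_m − R̄_m)² = 291.6483  ⇒  Var(R_m) = 291.6483 / 5 = 58.3297
β = Cov / Var(R_m) = 47.9747 / 58.3297 = 0.8225
E(R) = R_f + β × MRP = 5.02% + 0.8225 × 8.75% = 12.22%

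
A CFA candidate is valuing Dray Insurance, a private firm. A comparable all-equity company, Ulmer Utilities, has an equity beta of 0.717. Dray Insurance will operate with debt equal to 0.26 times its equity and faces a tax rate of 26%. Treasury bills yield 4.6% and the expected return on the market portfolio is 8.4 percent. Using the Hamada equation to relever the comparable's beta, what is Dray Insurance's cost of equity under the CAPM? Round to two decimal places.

β_L = β_U × [1 + (1 − t)(D/E)] = 0.717 × [1 + (1 − 0.26) × 0.26]
    = 0.717 × [1 + 0.74 × 0.26] = 0.717 × 1.1924 = 0.8550
MRP = 8.4% − 4.6% = 3.80%
E(R) = R_f + β_L × MRP = 4.6% + 0.8550 × 3.8% = 7.85%

7.85%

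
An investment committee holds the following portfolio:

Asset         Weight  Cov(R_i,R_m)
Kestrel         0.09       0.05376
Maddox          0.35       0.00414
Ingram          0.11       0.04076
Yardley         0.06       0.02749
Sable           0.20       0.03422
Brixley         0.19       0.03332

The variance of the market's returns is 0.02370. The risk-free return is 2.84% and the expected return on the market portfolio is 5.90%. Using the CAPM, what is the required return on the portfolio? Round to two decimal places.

β_Kestrel = 0.05376 / 0.02370 = 2.2684
β_Maddox = 0.00414 / 0.02370 = 0.1747
β_Ingram = 0.04076 / 0.02370 = 1.7198
β_Yardley = 0.02749 / 0.02370 = 1.1599
β_Sable = 0.03422 / 0.02370 = 1.4439
β_Brixley = 0.03332 / 0.02370 = 1.4059
β_P = Σ w_i β_i = 0.09×2.2684 + 0.35×0.1747 + 0.11×1.7198 + 0.06×1.1599 + 0.20×1.4439 + 0.19×1.4059 = 1.0800
MRP = 5.90% − 2.84% = 3.06%
E(R_P) = R_f + β_P × MRP = 2.84% + 1.0800 × 3.06% = 6.14%

6.14%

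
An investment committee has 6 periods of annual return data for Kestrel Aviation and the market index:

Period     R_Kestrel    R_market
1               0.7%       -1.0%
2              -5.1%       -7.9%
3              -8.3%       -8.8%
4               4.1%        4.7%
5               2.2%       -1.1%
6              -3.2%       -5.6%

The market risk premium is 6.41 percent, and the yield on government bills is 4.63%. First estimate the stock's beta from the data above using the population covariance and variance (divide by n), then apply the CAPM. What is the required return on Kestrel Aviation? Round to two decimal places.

10.31%

Mean R_i = (0.7 − 5.1 − 8.3 + 4.1 + 2.2 − 3.2) / 6 = -1.6000%
Mean R_m = (-1.0 − 7.9 − 8.8 + 4.7 − 1.1 − 5.6) / 6 = -3.2833%
Σ(R_i − R̄_i)(R_m − R̄_m) = 115.8800  ⇒  Cov = 115.8800 / 6 = 19.3133
Σ(R_m − R̄_m)² = 130.8283  ⇒  Var(R_m) = 130.8283 / 6 = 21.8047
β = Cov / Var(R_m) = 19.3133 / 21.8047 = 0.8857
E(R) = R_f + β × MRP = 4.63% + 0.8857 × 6.41% = 10.31%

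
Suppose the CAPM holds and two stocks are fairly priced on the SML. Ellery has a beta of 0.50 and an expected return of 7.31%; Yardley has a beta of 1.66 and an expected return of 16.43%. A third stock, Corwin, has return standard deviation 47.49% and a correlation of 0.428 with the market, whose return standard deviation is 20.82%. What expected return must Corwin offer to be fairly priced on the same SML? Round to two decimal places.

MRP = (16.43% − 7.31%) / (1.66 − 0.50) = 7.8621%
R_f = 7.31% − 0.50 × 7.8621% = 3.3790%
β_Corwin = ρ·σ_i/σ_m = 0.428 × 47.49 / 20.82 = 0.9763
E(R_Corwin) = R_f + β × MRP = 3.3790% + 0.9763 × 7.8621% = 11.05%

11.05%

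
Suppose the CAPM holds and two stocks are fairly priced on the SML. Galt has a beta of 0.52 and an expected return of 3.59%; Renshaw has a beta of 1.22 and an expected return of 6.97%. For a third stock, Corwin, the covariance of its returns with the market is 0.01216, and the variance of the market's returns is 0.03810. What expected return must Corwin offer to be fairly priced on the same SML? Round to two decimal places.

2.62%

MRP = (6.97% − 3.59%) / (1.22 − 0.52) = 4.8286%
R_f = 3.59% − 0.52 × 4.8286% = 1.0791%
β_Corwin = Cov / Var(R_m) = 0.01216 / 0.03810 = 0.3192
E(R_Corwin) = R_f + β × MRP = 1.0791% + 0.3192 × 4.8286% = 2.62%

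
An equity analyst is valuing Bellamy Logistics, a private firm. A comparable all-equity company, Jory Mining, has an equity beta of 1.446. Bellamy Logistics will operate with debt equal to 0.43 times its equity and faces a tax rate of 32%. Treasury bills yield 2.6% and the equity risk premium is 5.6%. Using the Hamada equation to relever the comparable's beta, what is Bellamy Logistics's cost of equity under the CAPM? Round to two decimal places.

β_L = β_U × [1 + (1 − t)(D/E)] = 1.446 × [1 + (1 − 0.32) × 0.43]
    = 1.446 × [1 + 0.68 × 0.43] = 1.446 × 1.2924 = 1.8688
E(R) = R_f + β_L × MRP = 2.6% + 1.8688 × 5.6% = 13.07%

13.07%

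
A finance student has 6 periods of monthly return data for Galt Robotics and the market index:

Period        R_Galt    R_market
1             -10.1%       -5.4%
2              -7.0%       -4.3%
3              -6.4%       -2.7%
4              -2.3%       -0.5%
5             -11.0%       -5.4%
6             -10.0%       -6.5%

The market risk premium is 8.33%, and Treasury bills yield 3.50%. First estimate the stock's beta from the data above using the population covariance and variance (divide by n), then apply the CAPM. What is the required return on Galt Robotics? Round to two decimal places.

15.27%

Mean R_i = (-10.1 − 7.0 − 6.4 − 2.3 − 11.0 − 10.0) / 6 = -7.8000%
Mean R_m = (-5.4 − 4.3 − 2.7 − 0.5 − 5.4 − 6.5) / 6 = -4.1333%
Σ(R_i − R̄_i)(R_m − R̄_m) = 34.0300  ⇒  Cov = 34.0300 / 6 = 5.6717
Σ(R_m − R̄_m)² = 24.0933  ⇒  Var(R_m) = 24.0933 / 6 = 4.0156
β = Cov / Var(R_m) = 5.6717 / 4.0156 = 1.4124
E(R) = R_f + β × MRP = 3.50% + 1.4124 × 8.33% = 15.27%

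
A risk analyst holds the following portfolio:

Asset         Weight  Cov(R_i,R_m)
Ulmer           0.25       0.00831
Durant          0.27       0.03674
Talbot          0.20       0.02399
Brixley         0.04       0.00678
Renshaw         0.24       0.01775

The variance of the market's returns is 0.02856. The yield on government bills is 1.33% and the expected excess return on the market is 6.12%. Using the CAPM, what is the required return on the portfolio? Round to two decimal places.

β_Ulmer = 0.00831 / 0.02856 = 0.2910
β_Durant = 0.03674 / 0.02856 = 1.2864
β_Talbot = 0.02399 / 0.02856 = 0.8400
β_Brixley = 0.00678 / 0.02856 = 0.2374
β_Renshaw = 0.01775 / 0.02856 = 0.6215
β_P = Σ w_i β_i = 0.25×0.2910 + 0.27×1.2864 + 0.20×0.8400 + 0.04×0.2374 + 0.24×0.6215 = 0.7467
E(R_P) = R_f + β_P × MRP = 1.33% + 0.7467 × 6.12% = 5.90%

5.90%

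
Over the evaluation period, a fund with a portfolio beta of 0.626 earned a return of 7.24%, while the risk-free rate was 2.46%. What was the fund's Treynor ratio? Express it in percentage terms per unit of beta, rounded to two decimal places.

7.64%

Treynor = (R_P − R_f) / β_P = (7.24% − 2.46%) / 0.6260 = 4.78% / 0.6260 = 7.64%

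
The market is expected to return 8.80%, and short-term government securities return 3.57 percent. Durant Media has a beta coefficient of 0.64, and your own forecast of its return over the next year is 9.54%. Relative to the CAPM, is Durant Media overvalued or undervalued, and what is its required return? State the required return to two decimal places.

Undervalued; required return 6.92%

MRP = 8.80% − 3.57% = 5.23%
Required return = R_f + β·MRP = 3.57% + 0.64 × 5.23% = 6.92%
Forecast 9.54% > required 6.92% → the stock plots above the SML → undervalued.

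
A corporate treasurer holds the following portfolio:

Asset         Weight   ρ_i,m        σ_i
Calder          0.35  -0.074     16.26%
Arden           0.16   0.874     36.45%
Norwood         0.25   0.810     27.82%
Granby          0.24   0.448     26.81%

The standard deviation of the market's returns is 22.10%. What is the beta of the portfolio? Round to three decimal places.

β_Calder = -0.074 × 16.26% / 22.10% = -0.0544
β_Arden = 0.874 × 36.45% / 22.10% = 1.4415
β_Norwood = 0.810 × 27.82% / 22.10% = 1.0196
β_Granby = 0.448 × 26.81% / 22.10% = 0.5435
β_P = Σ w_i β_i = 0.35×-0.0544 + 0.16×1.4415 + 0.25×1.0196 + 0.24×0.5435 = 0.5969

0.597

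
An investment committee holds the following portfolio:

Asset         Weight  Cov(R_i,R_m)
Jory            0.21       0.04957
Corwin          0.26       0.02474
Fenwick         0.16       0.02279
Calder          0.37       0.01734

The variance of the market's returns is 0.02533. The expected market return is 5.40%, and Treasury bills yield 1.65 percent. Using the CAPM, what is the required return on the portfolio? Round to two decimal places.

5.63%

β_Jory = 0.04957 / 0.02533 = 1.9570
β_Corwin = 0.02474 / 0.02533 = 0.9767
β_Fenwick = 0.02279 / 0.02533 = 0.8997
β_Calder = 0.01734 / 0.02533 = 0.6846
β_P = Σ w_i β_i = 0.21×1.9570 + 0.26×0.9767 + 0.16×0.8997 + 0.37×0.6846 = 1.0622
MRP = 5.40% − 1.65% = 3.75%
E(R_P) = R_f + β_P × MRP = 1.65% + 1.0622 × 3.75% = 5.63%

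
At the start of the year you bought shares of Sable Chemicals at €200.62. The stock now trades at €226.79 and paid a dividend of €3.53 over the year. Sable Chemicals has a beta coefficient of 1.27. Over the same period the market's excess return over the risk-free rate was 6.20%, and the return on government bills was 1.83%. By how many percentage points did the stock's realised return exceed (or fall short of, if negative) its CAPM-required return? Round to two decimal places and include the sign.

Realised HPR = (P1 + D1 − P0) / P0 = (226.79 + 3.53 − 200.62) / 200.62 = 29.70 / 200.62 = 14.8041%
CAPM required = R_f + β·MRP = 1.83% + 1.27 × 6.20% = 9.7040%
α = realised − required = 14.8041% − 9.7040% = +5.10%

+5.10%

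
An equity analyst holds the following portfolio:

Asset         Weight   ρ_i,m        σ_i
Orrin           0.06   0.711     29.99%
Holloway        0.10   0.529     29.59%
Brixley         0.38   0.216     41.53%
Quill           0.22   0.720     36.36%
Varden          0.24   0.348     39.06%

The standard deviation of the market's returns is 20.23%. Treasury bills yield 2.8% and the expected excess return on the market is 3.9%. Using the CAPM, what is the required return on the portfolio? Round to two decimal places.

5.74%

β_Orrin = 0.711 × 29.99% / 20.23% = 1.0540
β_Holloway = 0.529 × 29.59% / 20.23% = 0.7738
β_Brixley = 0.216 × 41.53% / 20.23% = 0.4434
β_Quill = 0.720 × 36.36% / 20.23% = 1.2941
β_Varden = 0.348 × 39.06% / 20.23% = 0.6719
β_P = Σ w_i β_i = 0.06×1.0540 + 0.10×0.7738 + 0.38×0.4434 + 0.22×1.2941 + 0.24×0.6719 = 0.7551
E(R_P) = R_f + β_P × MRP = 2.8% + 0.7551 × 3.9% = 5.74%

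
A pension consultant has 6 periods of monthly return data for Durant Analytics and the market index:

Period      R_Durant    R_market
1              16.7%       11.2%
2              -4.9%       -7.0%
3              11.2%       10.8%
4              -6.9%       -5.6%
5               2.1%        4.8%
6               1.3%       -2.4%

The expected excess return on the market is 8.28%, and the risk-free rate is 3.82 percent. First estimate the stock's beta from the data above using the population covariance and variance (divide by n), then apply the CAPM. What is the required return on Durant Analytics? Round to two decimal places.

Mean R_i = (16.7 − 4.9 + 11.2 − 6.9 + 2.1 + 1.3) / 6 = 3.2500%
Mean R_m = (11.2 − 7.0 + 10.8 − 5.6 + 4.8 − 2.4) / 6 = 1.9667%
Σ(R_i − R̄_i)(R_m − R̄_m) = 349.5500  ⇒  Cov = 349.5500 / 6 = 58.2583
Σ(R_m − R̄_m)² = 328.0333  ⇒  Var(R_m) = 328.0333 / 6 = 54.6722
β = Cov / Var(R_m) = 58.2583 / 54.6722 = 1.0656
E(R) = R_f + β × MRP = 3.82% + 1.0656 × 8.28% = 12.64%

12.64%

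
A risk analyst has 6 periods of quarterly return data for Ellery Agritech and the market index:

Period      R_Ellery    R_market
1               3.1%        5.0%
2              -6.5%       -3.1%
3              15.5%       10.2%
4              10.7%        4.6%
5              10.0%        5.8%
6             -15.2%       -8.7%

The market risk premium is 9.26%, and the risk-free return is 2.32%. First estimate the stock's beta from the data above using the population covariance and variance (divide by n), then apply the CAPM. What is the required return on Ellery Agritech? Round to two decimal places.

17.64%

Mean R_i = (3.1 − 6.5 + 15.5 + 10.7 + 10.0 − 15.2) / 6 = 2.9333%
Mean R_m = (5.0 − 3.1 + 10.2 + 4.6 + 5.8 − 8.7) / 6 = 2.3000%
Σ(R_i − R̄_i)(R_m − R̄_m) = 392.7300  ⇒  Cov = 392.7300 / 6 = 65.4550
Σ(R_m − R̄_m)² = 237.4000  ⇒  Var(R_m) = 237.4000 / 6 = 39.5667
β = Cov / Var(R_m) = 65.4550 / 39.5667 = 1.6543
E(R) = R_f + β × MRP = 2.32% + 1.6543 × 9.26% = 17.64%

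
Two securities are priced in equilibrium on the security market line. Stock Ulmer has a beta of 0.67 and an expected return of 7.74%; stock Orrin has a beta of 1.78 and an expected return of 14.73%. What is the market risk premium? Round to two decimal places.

6.30%

Both satisfy E(R) = R_f + β·MRP, so the slope of the SML is
MRP = (14.73% − 7.74%) / (1.78 − 0.67) = 6.99% / 1.11 = 6.2973%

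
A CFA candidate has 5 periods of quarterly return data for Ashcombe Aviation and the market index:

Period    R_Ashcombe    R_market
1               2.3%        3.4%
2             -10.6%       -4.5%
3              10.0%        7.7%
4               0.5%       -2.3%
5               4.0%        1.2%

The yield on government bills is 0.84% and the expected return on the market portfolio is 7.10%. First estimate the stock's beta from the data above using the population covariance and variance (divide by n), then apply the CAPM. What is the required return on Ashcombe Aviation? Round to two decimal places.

Mean R_i = (2.3 − 10.6 + 10.0 + 0.5 + 4.0) / 5 = 1.2400%
Mean R_m = (3.4 − 4.5 + 7.7 − 2.3 + 1.2) / 5 = 1.1000%
Σ(R_i − R̄_i)(R_m − R̄_m) = 129.3500  ⇒  Cov = 129.3500 / 5 = 25.8700
Σ(R_m − R̄_m)² = 91.7800  ⇒  Var(R_m) = 91.7800 / 5 = 18.3560
β = Cov / Var(R_m) = 25.8700 / 18.3560 = 1.4093
MRP = 7.10% − 0.84% = 6.26%
E(R) = R_f + β × MRP = 0.84% + 1.4093 × 6.26% = 9.66%

9.66%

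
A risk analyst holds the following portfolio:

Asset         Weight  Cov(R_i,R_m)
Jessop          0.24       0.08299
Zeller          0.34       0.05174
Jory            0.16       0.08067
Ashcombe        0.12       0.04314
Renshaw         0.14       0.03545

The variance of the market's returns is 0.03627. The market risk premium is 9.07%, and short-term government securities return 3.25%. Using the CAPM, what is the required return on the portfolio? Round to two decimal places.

18.39%

β_Jessop = 0.08299 / 0.03627 = 2.2881
β_Zeller = 0.05174 / 0.03627 = 1.4265
β_Jory = 0.08067 / 0.03627 = 2.2242
β_Ashcombe = 0.04314 / 0.03627 = 1.1894
β_Renshaw = 0.03545 / 0.03627 = 0.9774
β_P = Σ w_i β_i = 0.24×2.2881 + 0.34×1.4265 + 0.16×2.2242 + 0.12×1.1894 + 0.14×0.9774 = 1.6696
E(R_P) = R_f + β_P × MRP = 3.25% + 1.6696 × 9.07% = 18.39%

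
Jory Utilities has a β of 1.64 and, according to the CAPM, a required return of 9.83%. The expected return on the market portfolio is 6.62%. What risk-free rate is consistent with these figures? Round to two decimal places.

E(R) = R_f + β(E(R_m) − R_f) = R_f(1 − β) + β·E(R_m)
9.83% = R_f × (1 − 1.64) + 1.64 × 6.62%
9.83% = R_f × -0.64 + 10.8568%
R_f = (9.83% − 10.8568%) / -0.64 = 1.60%

1.60%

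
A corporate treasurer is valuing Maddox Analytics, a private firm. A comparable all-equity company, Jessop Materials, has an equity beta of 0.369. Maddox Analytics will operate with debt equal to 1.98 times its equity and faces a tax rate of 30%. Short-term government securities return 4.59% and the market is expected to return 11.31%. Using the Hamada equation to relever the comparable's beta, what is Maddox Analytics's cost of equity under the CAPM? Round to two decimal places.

β_L = β_U × [1 + (1 − t)(D/E)] = 0.369 × [1 + (1 − 0.30) × 1.98]
    = 0.369 × [1 + 0.70 × 1.98] = 0.369 × 2.3860 = 0.8804
MRP = 11.31% − 4.59% = 6.72%
E(R) = R_f + β_L × MRP = 4.59% + 0.8804 × 6.72% = 10.51%

10.51%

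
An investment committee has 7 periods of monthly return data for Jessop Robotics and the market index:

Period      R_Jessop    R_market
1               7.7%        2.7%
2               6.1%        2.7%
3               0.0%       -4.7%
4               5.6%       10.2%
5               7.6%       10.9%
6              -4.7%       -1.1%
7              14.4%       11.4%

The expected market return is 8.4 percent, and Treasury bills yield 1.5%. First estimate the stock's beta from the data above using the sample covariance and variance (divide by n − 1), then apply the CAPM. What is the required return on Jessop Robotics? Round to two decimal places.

Mean R_i = (7.7 + 6.1 + 0.0 + 5.6 + 7.6 − 4.7 + 14.4) / 7 = 5.2429%
Mean R_m = (2.7 + 2.7 − 4.7 + 10.2 + 10.9 − 1.1 + 11.4) / 7 = 4.5857%
Σ(R_i − R̄_i)(R_m − R̄_m) = 178.2543  ⇒  Cov = 178.2543 / 6 = 29.7091
Σ(R_m − R̄_m)² = 243.4886  ⇒  Var(R_m) = 243.4886 / 6 = 40.5814
β = Cov / Var(R_m) = 29.7091 / 40.5814 = 0.7321
MRP = 8.4% − 1.5% = 6.90%
E(R) = R_f + β × MRP = 1.5% + 0.7321 × 6.9% = 6.55%

6.55%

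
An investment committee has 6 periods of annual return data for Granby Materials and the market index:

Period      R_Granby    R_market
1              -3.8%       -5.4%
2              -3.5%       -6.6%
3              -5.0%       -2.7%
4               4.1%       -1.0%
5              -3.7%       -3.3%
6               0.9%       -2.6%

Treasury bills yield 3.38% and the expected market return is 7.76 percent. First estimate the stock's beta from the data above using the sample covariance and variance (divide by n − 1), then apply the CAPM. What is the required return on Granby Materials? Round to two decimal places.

Mean R_i = (-3.8 − 3.5 − 5.0 + 4.1 − 3.7 + 0.9) / 6 = -1.8333%
Mean R_m = (-5.4 − 6.6 − 2.7 − 1.0 − 3.3 − 2.6) / 6 = -3.6000%
Σ(R_i − R̄_i)(R_m − R̄_m) = 23.2900  ⇒  Cov = 23.2900 / 5 = 4.6580
Σ(R_m − R̄_m)² = 20.9000  ⇒  Var(R_m) = 20.9000 / 5 = 4.1800
β = Cov / Var(R_m) = 4.6580 / 4.1800 = 1.1144
MRP = 7.76% − 3.38% = 4.38%
E(R) = R_f + β × MRP = 3.38% + 1.1144 × 4.38% = 8.26%

8.26%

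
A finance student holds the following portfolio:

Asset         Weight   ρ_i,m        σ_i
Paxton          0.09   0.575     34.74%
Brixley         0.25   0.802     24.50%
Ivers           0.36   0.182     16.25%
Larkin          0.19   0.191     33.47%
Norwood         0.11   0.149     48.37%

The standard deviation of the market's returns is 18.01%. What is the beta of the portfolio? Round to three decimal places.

0.543

β_Paxton = 0.575 × 34.74% / 18.01% = 1.1091
β_Brixley = 0.802 × 24.50% / 18.01% = 1.0910
β_Ivers = 0.182 × 16.25% / 18.01% = 0.1642
β_Larkin = 0.191 × 33.47% / 18.01% = 0.3550
β_Norwood = 0.149 × 48.37% / 18.01% = 0.4002
β_P = Σ w_i β_i = 0.09×1.1091 + 0.25×1.0910 + 0.36×0.1642 + 0.19×0.3550 + 0.11×0.4002 = 0.5432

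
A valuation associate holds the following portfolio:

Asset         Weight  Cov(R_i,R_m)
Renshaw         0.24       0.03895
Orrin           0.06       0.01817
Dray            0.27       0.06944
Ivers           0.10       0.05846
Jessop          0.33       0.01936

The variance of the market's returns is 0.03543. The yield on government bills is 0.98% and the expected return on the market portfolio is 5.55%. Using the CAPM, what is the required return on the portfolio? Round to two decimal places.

6.32%

β_Renshaw = 0.03895 / 0.03543 = 1.0994
β_Orrin = 0.01817 / 0.03543 = 0.5128
β_Dray = 0.06944 / 0.03543 = 1.9599
β_Ivers = 0.05846 / 0.03543 = 1.6500
β_Jessop = 0.01936 / 0.03543 = 0.5464
β_P = Σ w_i β_i = 0.24×1.0994 + 0.06×0.5128 + 0.27×1.9599 + 0.10×1.6500 + 0.33×0.5464 = 1.1691
MRP = 5.55% − 0.98% = 4.57%
E(R_P) = R_f + β_P × MRP = 0.98% + 1.1691 × 4.57% = 6.32%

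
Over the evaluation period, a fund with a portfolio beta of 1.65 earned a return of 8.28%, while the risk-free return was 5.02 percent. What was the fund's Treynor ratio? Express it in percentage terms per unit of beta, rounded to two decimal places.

1.98%

Treynor = (R_P − R_f) / β_P = (8.28% − 5.02%) / 1.6500 = 3.26% / 1.6500 = 1.98%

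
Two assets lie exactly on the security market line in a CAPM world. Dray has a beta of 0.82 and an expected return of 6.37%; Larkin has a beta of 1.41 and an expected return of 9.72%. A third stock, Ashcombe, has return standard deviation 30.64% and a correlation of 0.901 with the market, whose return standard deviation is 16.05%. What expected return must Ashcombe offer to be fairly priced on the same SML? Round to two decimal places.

11.48%

MRP = (9.72% − 6.37%) / (1.41 − 0.82) = 5.6780%
R_f = 6.37% − 0.82 × 5.6780% = 1.7140%
β_Ashcombe = ρ·σ_i/σ_m = 0.901 × 30.64 / 16.05 = 1.7200
E(R_Ashcombe) = R_f + β × MRP = 1.7140% + 1.7200 × 5.6780% = 11.48%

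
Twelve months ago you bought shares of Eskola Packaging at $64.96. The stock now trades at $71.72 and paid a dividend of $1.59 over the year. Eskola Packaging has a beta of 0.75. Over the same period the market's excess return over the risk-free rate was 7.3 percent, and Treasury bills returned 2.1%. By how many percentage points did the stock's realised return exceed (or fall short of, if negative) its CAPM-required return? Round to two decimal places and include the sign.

Realised HPR = (P1 + D1 − P0) / P0 = (71.72 + 1.59 − 64.96) / 64.96 = 8.35 / 64.96 = 12.8541%
CAPM required = R_f + β·MRP = 2.1% + 0.75 × 7.3% = 7.5750%
α = realised − required = 12.8541% − 7.5750% = +5.28%

+5.28%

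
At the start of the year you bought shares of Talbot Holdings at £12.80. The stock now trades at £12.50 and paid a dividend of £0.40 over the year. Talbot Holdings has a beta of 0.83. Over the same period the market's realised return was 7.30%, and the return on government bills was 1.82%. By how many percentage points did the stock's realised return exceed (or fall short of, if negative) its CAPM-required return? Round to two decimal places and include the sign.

-5.59%

Realised HPR = (P1 + D1 − P0) / P0 = (12.50 + 0.40 − 12.80) / 12.80 = 0.10 / 12.80 = 0.7813%
MRP = 7.30% − 1.82% = 5.48%
CAPM required = R_f + β·MRP = 1.82% + 0.83 × 5.48% = 6.3684%
α = realised − required = 0.7813% − 6.3684% = -5.59%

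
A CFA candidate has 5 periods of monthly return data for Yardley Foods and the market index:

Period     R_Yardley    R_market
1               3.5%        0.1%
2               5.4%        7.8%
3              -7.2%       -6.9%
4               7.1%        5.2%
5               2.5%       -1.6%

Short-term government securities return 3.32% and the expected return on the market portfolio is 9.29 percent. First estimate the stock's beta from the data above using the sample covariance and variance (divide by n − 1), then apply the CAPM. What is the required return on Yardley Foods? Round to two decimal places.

Mean R_i = (3.5 + 5.4 − 7.2 + 7.1 + 2.5) / 5 = 2.2600%
Mean R_m = (0.1 + 7.8 − 6.9 + 5.2 − 1.6) / 5 = 0.9200%
Σ(R_i − R̄_i)(R_m − R̄_m) = 114.6740  ⇒  Cov = 114.6740 / 4 = 28.6685
Σ(R_m − R̄_m)² = 133.8280  ⇒  Var(R_m) = 133.8280 / 4 = 33.4570
β = Cov / Var(R_m) = 28.6685 / 33.4570 = 0.8569
MRP = 9.29% − 3.32% = 5.97%
E(R) = R_f + β × MRP = 3.32% + 0.8569 × 5.97% = 8.44%

8.44%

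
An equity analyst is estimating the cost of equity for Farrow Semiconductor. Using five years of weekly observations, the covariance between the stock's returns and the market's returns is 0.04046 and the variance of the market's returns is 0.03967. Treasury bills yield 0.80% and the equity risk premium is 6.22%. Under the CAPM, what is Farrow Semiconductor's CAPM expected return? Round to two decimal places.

β = Cov(R_i, R_m) / Var(R_m) = 0.04046 / 0.03967 = 1.0199
E(R) = R_f + β × MRP = 0.80% + 1.0199 × 6.22% = 7.14%

7.14%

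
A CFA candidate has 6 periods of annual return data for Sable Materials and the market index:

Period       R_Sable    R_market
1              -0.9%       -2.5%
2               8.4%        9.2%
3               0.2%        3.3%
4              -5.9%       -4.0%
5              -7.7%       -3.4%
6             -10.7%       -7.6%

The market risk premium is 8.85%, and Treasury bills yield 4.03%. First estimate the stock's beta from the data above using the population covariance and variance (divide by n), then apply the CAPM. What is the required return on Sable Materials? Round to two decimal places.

13.58%

Mean R_i = (-0.9 + 8.4 + 0.2 − 5.9 − 7.7 − 10.7) / 6 = -2.7667%
Mean R_m = (-2.5 + 9.2 + 3.3 − 4.0 − 3.4 − 7.6) / 6 = -0.8333%
Σ(R_i − R̄_i)(R_m − R̄_m) = 197.4567  ⇒  Cov = 197.4567 / 6 = 32.9095
Σ(R_m − R̄_m)² = 182.9333  ⇒  Var(R_m) = 182.9333 / 6 = 30.4889
β = Cov / Var(R_m) = 32.9095 / 30.4889 = 1.0794
E(R) = R_f + β × MRP = 4.03% + 1.0794 × 8.85% = 13.58%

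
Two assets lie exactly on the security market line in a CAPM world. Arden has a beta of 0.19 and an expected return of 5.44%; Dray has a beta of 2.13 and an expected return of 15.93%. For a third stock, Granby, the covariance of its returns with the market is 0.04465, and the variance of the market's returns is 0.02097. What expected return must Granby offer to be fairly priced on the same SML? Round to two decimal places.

MRP = (15.93% − 5.44%) / (2.13 − 0.19) = 5.4072%
R_f = 5.44% − 0.19 × 5.4072% = 4.4126%
β_Granby = Cov / Var(R_m) = 0.04465 / 0.02097 = 2.1292
E(R_Granby) = R_f + β × MRP = 4.4126% + 2.1292 × 5.4072% = 15.93%

15.93%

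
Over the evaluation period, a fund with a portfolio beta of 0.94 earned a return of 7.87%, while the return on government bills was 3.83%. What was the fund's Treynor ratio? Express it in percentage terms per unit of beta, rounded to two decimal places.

4.30%

Treynor = (R_P − R_f) / β_P = (7.87% − 3.83%) / 0.9400 = 4.04% / 0.9400 = 4.30%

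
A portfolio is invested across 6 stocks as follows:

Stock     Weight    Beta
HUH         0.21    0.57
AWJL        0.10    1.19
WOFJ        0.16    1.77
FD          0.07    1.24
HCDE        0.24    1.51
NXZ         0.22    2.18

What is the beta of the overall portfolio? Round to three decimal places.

β_P = Σ w_i β_i = 0.21×0.57 + 0.10×1.19 + 0.16×1.77 + 0.07×1.24 + 0.24×1.51 + 0.22×2.18 = 1.4507

1.451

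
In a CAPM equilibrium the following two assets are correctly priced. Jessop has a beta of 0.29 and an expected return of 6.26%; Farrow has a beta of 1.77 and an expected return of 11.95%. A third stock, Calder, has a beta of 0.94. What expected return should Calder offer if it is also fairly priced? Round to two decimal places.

MRP (SML slope) = (11.95% − 6.26%) / (1.77 − 0.29) = 5.69% / 1.48 = 3.8446%
R_f (intercept) = 6.26% − 0.29 × 3.8446% = 5.1451%
E(R_Calder) = R_f + β × MRP = 5.1451% + 0.94 × 3.8446% = 8.76%

8.76%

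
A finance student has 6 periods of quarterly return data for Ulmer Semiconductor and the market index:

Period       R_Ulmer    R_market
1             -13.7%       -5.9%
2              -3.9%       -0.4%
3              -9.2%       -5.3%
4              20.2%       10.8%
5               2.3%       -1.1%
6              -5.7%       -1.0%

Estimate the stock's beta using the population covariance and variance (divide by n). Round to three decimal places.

1.926

Mean R_i = (-13.7 − 3.9 − 9.2 + 20.2 + 2.3 − 5.7) / 6 = -1.6667%
Mean R_m = (-5.9 − 0.4 − 5.3 + 10.8 − 1.1 − 1.0) / 6 = -0.4833%
Σ(R_i − R̄_i)(R_m − R̄_m) = 347.6467  ⇒  Cov = 347.6467 / 6 = 57.9411
Σ(R_m − R̄_m)² = 180.5083  ⇒  Var(R_m) = 180.5083 / 6 = 30.0847
β = Cov / Var(R_m) = 57.9411 / 30.0847 = 1.9259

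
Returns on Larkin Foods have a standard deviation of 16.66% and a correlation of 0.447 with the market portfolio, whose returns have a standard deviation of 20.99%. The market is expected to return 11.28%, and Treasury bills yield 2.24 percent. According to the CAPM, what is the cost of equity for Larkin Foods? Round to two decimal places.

5.45%

β = ρ × σ_i / σ_m = 0.447 × 16.66% / 20.99% = 0.3548
MRP = 11.28% − 2.24% = 9.04%
E(R) = 2.24% + 0.3548 × 9.04% = 5.45%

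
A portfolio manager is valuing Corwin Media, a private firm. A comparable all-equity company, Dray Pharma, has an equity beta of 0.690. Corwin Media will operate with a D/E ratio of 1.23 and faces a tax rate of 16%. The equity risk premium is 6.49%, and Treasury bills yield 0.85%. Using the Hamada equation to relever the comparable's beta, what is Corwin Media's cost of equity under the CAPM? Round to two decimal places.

9.95%

β_L = β_U × [1 + (1 − t)(D/E)] = 0.690 × [1 + (1 − 0.16) × 1.23]
    = 0.690 × [1 + 0.84 × 1.23] = 0.690 × 2.0332 = 1.4029
E(R) = R_f + β_L × MRP = 0.85% + 1.4029 × 6.49% = 9.95%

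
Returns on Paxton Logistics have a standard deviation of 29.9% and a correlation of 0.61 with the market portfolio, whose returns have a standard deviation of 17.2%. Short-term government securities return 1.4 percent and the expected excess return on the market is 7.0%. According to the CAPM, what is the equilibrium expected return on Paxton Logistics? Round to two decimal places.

β = ρ × σ_i / σ_m = 0.61 × 29.9% / 17.2% = 1.0604
E(R) = 1.4% + 1.0604 × 7.0% = 8.82%

8.82%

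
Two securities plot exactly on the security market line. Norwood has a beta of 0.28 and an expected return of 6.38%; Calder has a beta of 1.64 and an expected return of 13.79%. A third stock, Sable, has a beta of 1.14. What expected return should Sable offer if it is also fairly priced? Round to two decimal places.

MRP (SML slope) = (13.79% − 6.38%) / (1.64 − 0.28) = 7.41% / 1.36 = 5.4485%
R_f (intercept) = 6.38% − 0.28 × 5.4485% = 4.8544%
E(R_Sable) = R_f + β × MRP = 4.8544% + 1.14 × 5.4485% = 11.07%

11.07%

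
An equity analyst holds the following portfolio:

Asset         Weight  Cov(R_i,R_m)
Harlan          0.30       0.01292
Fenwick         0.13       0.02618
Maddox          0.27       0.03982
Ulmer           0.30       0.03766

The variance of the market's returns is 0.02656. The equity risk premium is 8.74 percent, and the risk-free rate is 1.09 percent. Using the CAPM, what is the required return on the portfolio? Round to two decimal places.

10.74%

β_Harlan = 0.01292 / 0.02656 = 0.4864
β_Fenwick = 0.02618 / 0.02656 = 0.9857
β_Maddox = 0.03982 / 0.02656 = 1.4992
β_Ulmer = 0.03766 / 0.02656 = 1.4179
β_P = Σ w_i β_i = 0.30×0.4864 + 0.13×0.9857 + 0.27×1.4992 + 0.30×1.4179 = 1.1042
E(R_P) = R_f + β_P × MRP = 1.09% + 1.1042 × 8.74% = 10.74%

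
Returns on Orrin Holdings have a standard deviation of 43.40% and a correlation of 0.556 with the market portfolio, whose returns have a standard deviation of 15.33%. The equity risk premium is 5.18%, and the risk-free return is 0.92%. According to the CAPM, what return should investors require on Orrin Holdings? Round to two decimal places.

9.07%

β = ρ × σ_i / σ_m = 0.556 × 43.40% / 15.33% = 1.5741
E(R) = 0.92% + 1.5741 × 5.18% = 9.07%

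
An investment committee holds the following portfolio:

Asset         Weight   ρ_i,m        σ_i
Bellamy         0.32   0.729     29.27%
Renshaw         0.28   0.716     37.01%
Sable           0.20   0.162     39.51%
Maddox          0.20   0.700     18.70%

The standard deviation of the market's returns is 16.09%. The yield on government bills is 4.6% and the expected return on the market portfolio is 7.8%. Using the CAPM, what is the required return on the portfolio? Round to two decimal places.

β_Bellamy = 0.729 × 29.27% / 16.09% = 1.3262
β_Renshaw = 0.716 × 37.01% / 16.09% = 1.6469
β_Sable = 0.162 × 39.51% / 16.09% = 0.3978
β_Maddox = 0.700 × 18.70% / 16.09% = 0.8135
β_P = Σ w_i β_i = 0.32×1.3262 + 0.28×1.6469 + 0.20×0.3978 + 0.20×0.8135 = 1.1278
MRP = 7.8% − 4.6% = 3.20%
E(R_P) = R_f + β_P × MRP = 4.6% + 1.1278 × 3.2% = 8.21%

8.21%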